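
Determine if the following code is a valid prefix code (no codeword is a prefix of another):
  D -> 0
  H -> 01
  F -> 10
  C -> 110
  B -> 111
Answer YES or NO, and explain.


Checking each pair (does one codeword prefix another?):
  D='0' vs H='01': prefix -- VIOLATION

NO -- this is NOT a valid prefix code. D (0) is a prefix of H (01).


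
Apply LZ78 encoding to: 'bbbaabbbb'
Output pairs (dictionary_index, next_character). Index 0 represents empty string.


LZ78 encoding steps:
Dictionary: {0: ''}
Step 1: w='' (idx 0), next='b' -> output (0, 'b'), add 'b' as idx 1
Step 2: w='b' (idx 1), next='b' -> output (1, 'b'), add 'bb' as idx 2
Step 3: w='' (idx 0), next='a' -> output (0, 'a'), add 'a' as idx 3
Step 4: w='a' (idx 3), next='b' -> output (3, 'b'), add 'ab' as idx 4
Step 5: w='bb' (idx 2), next='b' -> output (2, 'b'), add 'bbb' as idx 5


Encoded: [(0, 'b'), (1, 'b'), (0, 'a'), (3, 'b'), (2, 'b')]


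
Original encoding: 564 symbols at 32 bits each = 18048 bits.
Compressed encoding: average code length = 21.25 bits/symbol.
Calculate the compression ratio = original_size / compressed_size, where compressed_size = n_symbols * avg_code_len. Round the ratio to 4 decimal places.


original_size = n_symbols * orig_bits = 564 * 32 = 18048 bits
compressed_size = n_symbols * avg_code_len = 564 * 21.25 = 11985.0 bits
ratio = original_size / compressed_size = 18048 / 11985.0 = 1.5059

Compression ratio = 1.5059


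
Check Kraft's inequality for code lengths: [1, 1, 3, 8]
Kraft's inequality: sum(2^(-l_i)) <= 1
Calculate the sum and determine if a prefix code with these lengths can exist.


Sum = 2^(-1) + 2^(-1) + 2^(-3) + 2^(-8)
    = 0.5 + 0.5 + 0.125 + 0.00390625
    = 289/256 = 1.12890625
Since 1.12890625 > 1, Kraft's inequality is NOT satisfied.
A prefix code with these lengths CANNOT exist.

Kraft sum = 1.12890625. Not satisfied.


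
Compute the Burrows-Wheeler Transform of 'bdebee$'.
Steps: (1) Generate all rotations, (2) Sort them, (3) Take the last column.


Rotations (sorted):
  0: $bdebee -> last char: e
  1: bdebee$ -> last char: $
  2: bee$bde -> last char: e
  3: debee$b -> last char: b
  4: e$bdebe -> last char: e
  5: ebee$bd -> last char: d
  6: ee$bdeb -> last char: b


BWT = e$ebedb


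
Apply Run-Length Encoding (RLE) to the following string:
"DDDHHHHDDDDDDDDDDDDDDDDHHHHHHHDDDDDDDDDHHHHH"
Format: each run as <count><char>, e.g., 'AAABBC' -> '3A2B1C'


Scanning runs left to right:
  i=0: run of 'D' x 3 -> '3D'
  i=3: run of 'H' x 4 -> '4H'
  i=7: run of 'D' x 16 -> '16D'
  i=23: run of 'H' x 7 -> '7H'
  i=30: run of 'D' x 9 -> '9D'
  i=39: run of 'H' x 5 -> '5H'

RLE = 3D4H16D7H9D5H


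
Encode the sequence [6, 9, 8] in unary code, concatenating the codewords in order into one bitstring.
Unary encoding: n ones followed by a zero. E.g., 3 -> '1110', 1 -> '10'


Encode each number as n ones followed by a terminating 0:
  6 -> 1111110 (7 bits)
  9 -> 1111111110 (10 bits)
  8 -> 111111110 (9 bits)
Total length = 7 + 10 + 9 = 26 bits.

Unary([6, 9, 8]) = 11111101111111110111111110 (26 bits)


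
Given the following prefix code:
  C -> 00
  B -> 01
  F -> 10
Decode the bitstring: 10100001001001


Decoding step by step:
Bits 10 -> F
Bits 10 -> F
Bits 00 -> C
Bits 01 -> B
Bits 00 -> C
Bits 10 -> F
Bits 01 -> B


Decoded message: FFCBCFB


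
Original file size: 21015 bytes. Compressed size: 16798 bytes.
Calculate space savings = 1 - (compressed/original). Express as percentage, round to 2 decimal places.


ratio = compressed/original = 16798/21015 = 0.799334
savings = 1 - ratio = 1 - 0.799334 = 0.200666
as a percentage: 0.200666 * 100 = 20.07%

Space savings = 1 - 16798/21015 = 20.07%


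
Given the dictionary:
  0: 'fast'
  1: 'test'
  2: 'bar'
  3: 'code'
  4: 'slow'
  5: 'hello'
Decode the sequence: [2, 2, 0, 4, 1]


Look up each index in the dictionary:
  2 -> 'bar'
  2 -> 'bar'
  0 -> 'fast'
  4 -> 'slow'
  1 -> 'test'

Decoded: "bar bar fast slow test"


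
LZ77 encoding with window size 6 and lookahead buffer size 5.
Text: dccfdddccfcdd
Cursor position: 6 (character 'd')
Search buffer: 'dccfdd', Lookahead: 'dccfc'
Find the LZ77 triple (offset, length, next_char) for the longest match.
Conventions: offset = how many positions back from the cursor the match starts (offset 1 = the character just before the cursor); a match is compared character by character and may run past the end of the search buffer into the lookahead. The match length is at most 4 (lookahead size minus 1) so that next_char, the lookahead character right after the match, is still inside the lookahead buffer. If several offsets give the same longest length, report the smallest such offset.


Try each offset into the search buffer:
  offset=1 (pos 5, char 'd'): match length 1
  offset=2 (pos 4, char 'd'): match length 1
  offset=3 (pos 3, char 'f'): match length 0
  offset=4 (pos 2, char 'c'): match length 0
  offset=5 (pos 1, char 'c'): match length 0
  offset=6 (pos 0, char 'd'): match length 4
Longest match has length 4 at offset 6.
next_char = character at position 6 + 4 = 10 -> 'c'

Best match: offset=6, length=4 (matching 'dccf' starting at position 0)
LZ77 triple: (6, 4, 'c')


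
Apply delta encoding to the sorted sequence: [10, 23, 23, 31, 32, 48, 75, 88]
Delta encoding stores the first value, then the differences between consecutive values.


First value: 10
Deltas:
  23 - 10 = 13
  23 - 23 = 0
  31 - 23 = 8
  32 - 31 = 1
  48 - 32 = 16
  75 - 48 = 27
  88 - 75 = 13


Delta encoded: [10, 13, 0, 8, 1, 16, 27, 13]


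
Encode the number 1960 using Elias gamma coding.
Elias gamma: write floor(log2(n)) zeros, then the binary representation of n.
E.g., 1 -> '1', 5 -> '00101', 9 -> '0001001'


num_bits = floor(log2(1960)) + 1 = 11
leading_zeros = num_bits - 1 = 10
binary(1960) = 11110101000

Elias gamma(1960) = '0000000000' + '11110101000' = 000000000011110101000 (21 bits)


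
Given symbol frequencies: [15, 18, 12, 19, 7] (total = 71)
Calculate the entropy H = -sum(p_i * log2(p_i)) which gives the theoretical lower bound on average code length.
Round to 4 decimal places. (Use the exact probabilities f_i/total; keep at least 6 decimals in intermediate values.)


Per-symbol terms -p_i * log2(p_i) with p_i = f_i/71:
  p = 15/71 = 0.211268: log2(p) = -2.242857, -p*log2(p) = 0.473843
  p = 18/71 = 0.253521: log2(p) = -1.979822, -p*log2(p) = 0.501927
  p = 12/71 = 0.169014: log2(p) = -2.564785, -p*log2(p) = 0.433485
  p = 19/71 = 0.267606: log2(p) = -1.901820, -p*log2(p) = 0.508938
  p = 7/71 = 0.098592: log2(p) = -3.342392, -p*log2(p) = 0.329532
H = 0.473843 + 0.501927 + 0.433485 + 0.508938 + 0.329532 = 2.247725

H = 2.2477 bits/symbol


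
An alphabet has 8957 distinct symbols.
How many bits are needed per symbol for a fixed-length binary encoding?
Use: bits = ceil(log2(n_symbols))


log2(8957) = 13.1288
Bracket: 2^13 = 8192 < 8957 <= 2^14 = 16384
So ceil(log2(8957)) = 14

bits = ceil(log2(8957)) = ceil(13.1288) = 14 bits


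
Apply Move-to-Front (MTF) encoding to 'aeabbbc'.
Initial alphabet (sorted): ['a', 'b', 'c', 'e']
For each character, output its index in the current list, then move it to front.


MTF encoding:
'a': index 0 in ['a', 'b', 'c', 'e'] -> ['a', 'b', 'c', 'e']
'e': index 3 in ['a', 'b', 'c', 'e'] -> ['e', 'a', 'b', 'c']
'a': index 1 in ['e', 'a', 'b', 'c'] -> ['a', 'e', 'b', 'c']
'b': index 2 in ['a', 'e', 'b', 'c'] -> ['b', 'a', 'e', 'c']
'b': index 0 in ['b', 'a', 'e', 'c'] -> ['b', 'a', 'e', 'c']
'b': index 0 in ['b', 'a', 'e', 'c'] -> ['b', 'a', 'e', 'c']
'c': index 3 in ['b', 'a', 'e', 'c'] -> ['c', 'b', 'a', 'e']


Output: [0, 3, 1, 2, 0, 0, 3]


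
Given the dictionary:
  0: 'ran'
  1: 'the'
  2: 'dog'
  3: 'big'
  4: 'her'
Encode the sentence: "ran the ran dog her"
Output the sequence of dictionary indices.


Look up each word in the dictionary:
  'ran' -> 0
  'the' -> 1
  'ran' -> 0
  'dog' -> 2
  'her' -> 4

Encoded: [0, 1, 0, 2, 4]


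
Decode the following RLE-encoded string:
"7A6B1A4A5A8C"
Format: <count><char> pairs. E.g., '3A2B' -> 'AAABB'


Expanding each <count><char> pair:
  7A -> 'AAAAAAA'
  6B -> 'BBBBBB'
  1A -> 'A'
  4A -> 'AAAA'
  5A -> 'AAAAA'
  8C -> 'CCCCCCCC'

Decoded = AAAAAAABBBBBBAAAAAAAAAACCCCCCCC


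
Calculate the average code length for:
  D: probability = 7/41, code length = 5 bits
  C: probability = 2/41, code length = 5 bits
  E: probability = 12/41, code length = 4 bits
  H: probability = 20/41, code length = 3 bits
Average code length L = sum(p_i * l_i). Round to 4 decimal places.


Weighted contributions p_i * l_i:
  D: (7/41) * 5 = 35/41
  C: (2/41) * 5 = 10/41
  E: (12/41) * 4 = 48/41
  H: (20/41) * 3 = 60/41
Sum = (35 + 10 + 48 + 60)/41 = 153/41

L = 153/41 = 3.7317 bits/symbol


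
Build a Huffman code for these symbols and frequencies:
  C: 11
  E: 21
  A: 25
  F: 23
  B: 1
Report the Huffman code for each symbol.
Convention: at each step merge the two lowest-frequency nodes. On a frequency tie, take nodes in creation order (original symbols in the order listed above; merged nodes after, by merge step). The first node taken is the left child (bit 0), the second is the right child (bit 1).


Huffman tree construction:
Step 1: Merge B(1) + C(11) = 12
Step 2: Merge (B+C)(12) + E(21) = 33
Step 3: Merge F(23) + A(25) = 48
Step 4: Merge ((B+C)+E)(33) + (F+A)(48) = 81
Read each symbol's code off the tree from the root (left child = 0, right child = 1).

Codes:
  C: 001 (length 3)
  E: 01 (length 2)
  A: 11 (length 2)
  F: 10 (length 2)
  B: 000 (length 3)
Average code length: 174/81 = 2.1481 bits/symbol


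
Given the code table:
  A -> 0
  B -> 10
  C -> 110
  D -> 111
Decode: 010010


Decoding:
0 -> A
10 -> B
0 -> A
10 -> B


Result: ABAB


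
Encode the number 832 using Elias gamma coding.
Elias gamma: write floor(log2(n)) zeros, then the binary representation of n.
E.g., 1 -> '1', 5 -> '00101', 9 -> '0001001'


num_bits = floor(log2(832)) + 1 = 10
leading_zeros = num_bits - 1 = 9
binary(832) = 1101000000

Elias gamma(832) = '000000000' + '1101000000' = 0000000001101000000 (19 bits)


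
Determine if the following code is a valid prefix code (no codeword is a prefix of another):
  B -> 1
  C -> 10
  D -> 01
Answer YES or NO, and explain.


Checking each pair (does one codeword prefix another?):
  B='1' vs C='10': prefix -- VIOLATION

NO -- this is NOT a valid prefix code. B (1) is a prefix of C (10).


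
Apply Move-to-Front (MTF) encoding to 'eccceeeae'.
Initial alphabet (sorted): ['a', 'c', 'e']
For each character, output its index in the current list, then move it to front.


MTF encoding:
'e': index 2 in ['a', 'c', 'e'] -> ['e', 'a', 'c']
'c': index 2 in ['e', 'a', 'c'] -> ['c', 'e', 'a']
'c': index 0 in ['c', 'e', 'a'] -> ['c', 'e', 'a']
'c': index 0 in ['c', 'e', 'a'] -> ['c', 'e', 'a']
'e': index 1 in ['c', 'e', 'a'] -> ['e', 'c', 'a']
'e': index 0 in ['e', 'c', 'a'] -> ['e', 'c', 'a']
'e': index 0 in ['e', 'c', 'a'] -> ['e', 'c', 'a']
'a': index 2 in ['e', 'c', 'a'] -> ['a', 'e', 'c']
'e': index 1 in ['a', 'e', 'c'] -> ['e', 'a', 'c']


Output: [2, 2, 0, 0, 1, 0, 0, 2, 1]


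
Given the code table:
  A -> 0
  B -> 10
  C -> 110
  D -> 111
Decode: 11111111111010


Decoding:
111 -> D
111 -> D
111 -> D
110 -> C
10 -> B


Result: DDDCB


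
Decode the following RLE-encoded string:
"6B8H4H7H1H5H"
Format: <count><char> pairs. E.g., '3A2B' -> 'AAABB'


Expanding each <count><char> pair:
  6B -> 'BBBBBB'
  8H -> 'HHHHHHHH'
  4H -> 'HHHH'
  7H -> 'HHHHHHH'
  1H -> 'H'
  5H -> 'HHHHH'

Decoded = BBBBBBHHHHHHHHHHHHHHHHHHHHHHHHH


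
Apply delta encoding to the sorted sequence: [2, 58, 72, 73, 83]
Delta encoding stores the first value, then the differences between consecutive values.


First value: 2
Deltas:
  58 - 2 = 56
  72 - 58 = 14
  73 - 72 = 1
  83 - 73 = 10


Delta encoded: [2, 56, 14, 1, 10]


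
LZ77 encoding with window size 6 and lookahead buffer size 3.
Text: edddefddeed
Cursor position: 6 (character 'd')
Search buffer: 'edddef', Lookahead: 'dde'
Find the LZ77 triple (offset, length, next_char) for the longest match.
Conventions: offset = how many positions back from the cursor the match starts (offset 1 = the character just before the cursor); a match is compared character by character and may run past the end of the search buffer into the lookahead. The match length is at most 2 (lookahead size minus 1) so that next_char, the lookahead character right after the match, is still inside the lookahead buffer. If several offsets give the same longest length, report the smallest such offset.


Try each offset into the search buffer:
  offset=1 (pos 5, char 'f'): match length 0
  offset=2 (pos 4, char 'e'): match length 0
  offset=3 (pos 3, char 'd'): match length 1
  offset=4 (pos 2, char 'd'): match length 2
  offset=5 (pos 1, char 'd'): match length 2
  offset=6 (pos 0, char 'e'): match length 0
Longest match has length 2, found at offsets 4, 5; take the smallest, offset 4.
next_char = character at position 6 + 2 = 8 -> 'e'

Best match: offset=4, length=2 (matching 'dd' starting at position 2)
LZ77 triple: (4, 2, 'e')


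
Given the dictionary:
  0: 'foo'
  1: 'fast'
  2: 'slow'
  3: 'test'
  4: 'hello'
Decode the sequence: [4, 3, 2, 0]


Look up each index in the dictionary:
  4 -> 'hello'
  3 -> 'test'
  2 -> 'slow'
  0 -> 'foo'

Decoded: "hello test slow foo"


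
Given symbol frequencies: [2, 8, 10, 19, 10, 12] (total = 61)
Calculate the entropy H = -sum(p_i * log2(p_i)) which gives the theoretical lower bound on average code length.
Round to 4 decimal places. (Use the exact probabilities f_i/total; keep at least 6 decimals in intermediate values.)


Per-symbol terms -p_i * log2(p_i) with p_i = f_i/61:
  p = 2/61 = 0.032787: log2(p) = -4.930737, -p*log2(p) = 0.161664
  p = 8/61 = 0.131148: log2(p) = -2.930737, -p*log2(p) = 0.384359
  p = 10/61 = 0.163934: log2(p) = -2.608809, -p*log2(p) = 0.427674
  p = 19/61 = 0.311475: log2(p) = -1.682810, -p*log2(p) = 0.524154
  p = 10/61 = 0.163934: log2(p) = -2.608809, -p*log2(p) = 0.427674
  p = 12/61 = 0.196721: log2(p) = -2.345775, -p*log2(p) = 0.461464
H = 0.161664 + 0.384359 + 0.427674 + 0.524154 + 0.427674 + 0.461464 = 2.386989

H = 2.387 bits/symbol


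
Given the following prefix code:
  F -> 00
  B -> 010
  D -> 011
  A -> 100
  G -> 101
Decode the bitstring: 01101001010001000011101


Decoding step by step:
Bits 011 -> D
Bits 010 -> B
Bits 010 -> B
Bits 100 -> A
Bits 010 -> B
Bits 00 -> F
Bits 011 -> D
Bits 101 -> G


Decoded message: DBBABFDG


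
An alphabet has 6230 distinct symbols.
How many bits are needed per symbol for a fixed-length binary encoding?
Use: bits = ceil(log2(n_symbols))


log2(6230) = 12.605
Bracket: 2^12 = 4096 < 6230 <= 2^13 = 8192
So ceil(log2(6230)) = 13

bits = ceil(log2(6230)) = ceil(12.605) = 13 bits


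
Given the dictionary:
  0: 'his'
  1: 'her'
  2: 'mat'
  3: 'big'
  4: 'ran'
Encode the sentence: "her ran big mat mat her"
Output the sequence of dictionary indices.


Look up each word in the dictionary:
  'her' -> 1
  'ran' -> 4
  'big' -> 3
  'mat' -> 2
  'mat' -> 2
  'her' -> 1

Encoded: [1, 4, 3, 2, 2, 1]


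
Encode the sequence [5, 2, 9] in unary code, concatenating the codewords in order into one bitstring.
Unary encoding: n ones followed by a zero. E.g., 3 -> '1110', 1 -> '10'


Encode each number as n ones followed by a terminating 0:
  5 -> 111110 (6 bits)
  2 -> 110 (3 bits)
  9 -> 1111111110 (10 bits)
Total length = 6 + 3 + 10 = 19 bits.

Unary([5, 2, 9]) = 1111101101111111110 (19 bits)


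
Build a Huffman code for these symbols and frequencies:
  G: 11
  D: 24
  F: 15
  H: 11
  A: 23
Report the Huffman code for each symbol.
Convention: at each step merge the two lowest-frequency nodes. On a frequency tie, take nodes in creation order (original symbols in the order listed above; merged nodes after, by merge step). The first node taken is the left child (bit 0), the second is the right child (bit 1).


Huffman tree construction:
Step 1: Merge G(11) + H(11) = 22
Step 2: Merge F(15) + (G+H)(22) = 37
Step 3: Merge A(23) + D(24) = 47
Step 4: Merge (F+(G+H))(37) + (A+D)(47) = 84
Read each symbol's code off the tree from the root (left child = 0, right child = 1).

Codes:
  G: 010 (length 3)
  D: 11 (length 2)
  F: 00 (length 2)
  H: 011 (length 3)
  A: 10 (length 2)
Average code length: 190/84 = 2.2619 bits/symbol


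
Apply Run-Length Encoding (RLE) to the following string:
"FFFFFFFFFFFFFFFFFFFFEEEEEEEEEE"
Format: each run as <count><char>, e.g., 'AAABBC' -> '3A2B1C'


Scanning runs left to right:
  i=0: run of 'F' x 20 -> '20F'
  i=20: run of 'E' x 10 -> '10E'

RLE = 20F10E


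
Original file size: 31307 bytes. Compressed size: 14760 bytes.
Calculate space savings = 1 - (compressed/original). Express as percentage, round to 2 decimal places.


ratio = compressed/original = 14760/31307 = 0.47146
savings = 1 - ratio = 1 - 0.47146 = 0.52854
as a percentage: 0.52854 * 100 = 52.85%

Space savings = 1 - 14760/31307 = 52.85%


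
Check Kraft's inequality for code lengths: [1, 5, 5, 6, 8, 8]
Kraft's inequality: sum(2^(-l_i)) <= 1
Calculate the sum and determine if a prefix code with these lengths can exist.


Sum = 2^(-1) + 2^(-5) + 2^(-5) + 2^(-6) + 2^(-8) + 2^(-8)
    = 0.5 + 0.03125 + 0.03125 + 0.015625 + 0.00390625 + 0.00390625
    = 150/256 = 0.5859375
Since 0.5859375 <= 1, Kraft's inequality IS satisfied.
A prefix code with these lengths CAN exist.

Kraft sum = 0.5859375. Satisfied.


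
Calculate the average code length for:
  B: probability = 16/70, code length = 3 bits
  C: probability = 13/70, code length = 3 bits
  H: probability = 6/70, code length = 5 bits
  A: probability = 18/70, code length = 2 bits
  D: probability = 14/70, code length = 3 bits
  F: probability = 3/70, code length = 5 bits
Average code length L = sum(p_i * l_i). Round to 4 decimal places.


Weighted contributions p_i * l_i:
  B: (16/70) * 3 = 48/70
  C: (13/70) * 3 = 39/70
  H: (6/70) * 5 = 30/70
  A: (18/70) * 2 = 36/70
  D: (14/70) * 3 = 42/70
  F: (3/70) * 5 = 15/70
Sum = (48 + 39 + 30 + 36 + 42 + 15)/70 = 210/70

L = 210/70 = 3.0000 bits/symbol


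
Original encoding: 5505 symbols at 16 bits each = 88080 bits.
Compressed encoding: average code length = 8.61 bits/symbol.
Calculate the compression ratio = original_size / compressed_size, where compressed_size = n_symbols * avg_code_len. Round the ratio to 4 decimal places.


original_size = n_symbols * orig_bits = 5505 * 16 = 88080 bits
compressed_size = n_symbols * avg_code_len = 5505 * 8.61 = 47398.05 bits
ratio = original_size / compressed_size = 88080 / 47398.05 = 1.8583

Compression ratio = 1.8583


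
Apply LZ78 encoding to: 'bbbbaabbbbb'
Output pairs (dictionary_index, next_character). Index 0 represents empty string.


LZ78 encoding steps:
Dictionary: {0: ''}
Step 1: w='' (idx 0), next='b' -> output (0, 'b'), add 'b' as idx 1
Step 2: w='b' (idx 1), next='b' -> output (1, 'b'), add 'bb' as idx 2
Step 3: w='b' (idx 1), next='a' -> output (1, 'a'), add 'ba' as idx 3
Step 4: w='' (idx 0), next='a' -> output (0, 'a'), add 'a' as idx 4
Step 5: w='bb' (idx 2), next='b' -> output (2, 'b'), add 'bbb' as idx 5
Step 6: w='bb' (idx 2), end of input -> output (2, '')


Encoded: [(0, 'b'), (1, 'b'), (1, 'a'), (0, 'a'), (2, 'b'), (2, '')]


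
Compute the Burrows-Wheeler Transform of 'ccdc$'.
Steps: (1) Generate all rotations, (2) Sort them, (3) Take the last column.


Rotations (sorted):
  0: $ccdc -> last char: c
  1: c$ccd -> last char: d
  2: ccdc$ -> last char: $
  3: cdc$c -> last char: c
  4: dc$cc -> last char: c


BWT = cd$cc


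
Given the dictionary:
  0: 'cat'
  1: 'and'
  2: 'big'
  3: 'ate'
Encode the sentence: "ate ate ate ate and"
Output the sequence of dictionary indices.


Look up each word in the dictionary:
  'ate' -> 3
  'ate' -> 3
  'ate' -> 3
  'ate' -> 3
  'and' -> 1

Encoded: [3, 3, 3, 3, 1]


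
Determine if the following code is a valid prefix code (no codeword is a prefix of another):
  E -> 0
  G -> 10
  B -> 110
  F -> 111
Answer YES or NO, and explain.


Checking each pair (does one codeword prefix another?):
  E='0' vs G='10': no prefix
  E='0' vs B='110': no prefix
  E='0' vs F='111': no prefix
  G='10' vs E='0': no prefix
  G='10' vs B='110': no prefix
  G='10' vs F='111': no prefix
  B='110' vs E='0': no prefix
  B='110' vs G='10': no prefix
  B='110' vs F='111': no prefix
  F='111' vs E='0': no prefix
  F='111' vs G='10': no prefix
  F='111' vs B='110': no prefix
No violation found over all pairs.

YES -- this is a valid prefix code. No codeword is a prefix of any other codeword.


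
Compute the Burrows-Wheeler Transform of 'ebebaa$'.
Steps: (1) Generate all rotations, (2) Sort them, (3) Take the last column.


Rotations (sorted):
  0: $ebebaa -> last char: a
  1: a$ebeba -> last char: a
  2: aa$ebeb -> last char: b
  3: baa$ebe -> last char: e
  4: bebaa$e -> last char: e
  5: ebaa$eb -> last char: b
  6: ebebaa$ -> last char: $


BWT = aabeeb$


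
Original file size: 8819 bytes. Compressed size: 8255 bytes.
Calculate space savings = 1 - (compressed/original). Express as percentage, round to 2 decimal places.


ratio = compressed/original = 8255/8819 = 0.936047
savings = 1 - ratio = 1 - 0.936047 = 0.063953
as a percentage: 0.063953 * 100 = 6.4%

Space savings = 1 - 8255/8819 = 6.4%


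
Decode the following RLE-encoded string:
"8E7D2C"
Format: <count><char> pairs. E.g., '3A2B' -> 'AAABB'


Expanding each <count><char> pair:
  8E -> 'EEEEEEEE'
  7D -> 'DDDDDDD'
  2C -> 'CC'

Decoded = EEEEEEEEDDDDDDDCC


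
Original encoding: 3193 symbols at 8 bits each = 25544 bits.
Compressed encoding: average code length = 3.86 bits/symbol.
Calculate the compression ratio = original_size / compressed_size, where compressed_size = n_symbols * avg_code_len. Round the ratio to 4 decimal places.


original_size = n_symbols * orig_bits = 3193 * 8 = 25544 bits
compressed_size = n_symbols * avg_code_len = 3193 * 3.86 = 12324.98 bits
ratio = original_size / compressed_size = 25544 / 12324.98 = 2.0725

Compression ratio = 2.0725


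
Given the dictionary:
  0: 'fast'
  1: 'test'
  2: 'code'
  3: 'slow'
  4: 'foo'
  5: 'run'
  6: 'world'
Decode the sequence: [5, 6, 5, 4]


Look up each index in the dictionary:
  5 -> 'run'
  6 -> 'world'
  5 -> 'run'
  4 -> 'foo'

Decoded: "run world run foo"


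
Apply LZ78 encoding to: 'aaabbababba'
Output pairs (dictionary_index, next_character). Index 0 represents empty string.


LZ78 encoding steps:
Dictionary: {0: ''}
Step 1: w='' (idx 0), next='a' -> output (0, 'a'), add 'a' as idx 1
Step 2: w='a' (idx 1), next='a' -> output (1, 'a'), add 'aa' as idx 2
Step 3: w='' (idx 0), next='b' -> output (0, 'b'), add 'b' as idx 3
Step 4: w='b' (idx 3), next='a' -> output (3, 'a'), add 'ba' as idx 4
Step 5: w='ba' (idx 4), next='b' -> output (4, 'b'), add 'bab' as idx 5
Step 6: w='ba' (idx 4), end of input -> output (4, '')


Encoded: [(0, 'a'), (1, 'a'), (0, 'b'), (3, 'a'), (4, 'b'), (4, '')]


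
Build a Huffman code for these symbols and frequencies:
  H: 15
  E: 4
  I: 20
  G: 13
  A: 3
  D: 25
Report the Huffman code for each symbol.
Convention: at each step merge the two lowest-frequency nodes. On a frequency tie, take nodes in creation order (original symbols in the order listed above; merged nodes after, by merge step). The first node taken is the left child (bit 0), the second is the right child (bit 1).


Huffman tree construction:
Step 1: Merge A(3) + E(4) = 7
Step 2: Merge (A+E)(7) + G(13) = 20
Step 3: Merge H(15) + I(20) = 35
Step 4: Merge ((A+E)+G)(20) + D(25) = 45
Step 5: Merge (H+I)(35) + (((A+E)+G)+D)(45) = 80
Read each symbol's code off the tree from the root (left child = 0, right child = 1).

Codes:
  H: 00 (length 2)
  E: 1001 (length 4)
  I: 01 (length 2)
  G: 101 (length 3)
  A: 1000 (length 4)
  D: 11 (length 2)
Average code length: 187/80 = 2.3375 bits/symbol


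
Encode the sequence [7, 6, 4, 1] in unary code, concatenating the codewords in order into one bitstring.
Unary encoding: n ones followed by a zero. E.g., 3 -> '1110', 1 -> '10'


Encode each number as n ones followed by a terminating 0:
  7 -> 11111110 (8 bits)
  6 -> 1111110 (7 bits)
  4 -> 11110 (5 bits)
  1 -> 10 (2 bits)
Total length = 8 + 7 + 5 + 2 = 22 bits.

Unary([7, 6, 4, 1]) = 1111111011111101111010 (22 bits)


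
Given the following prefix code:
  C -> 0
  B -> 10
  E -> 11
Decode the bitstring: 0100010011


Decoding step by step:
Bits 0 -> C
Bits 10 -> B
Bits 0 -> C
Bits 0 -> C
Bits 10 -> B
Bits 0 -> C
Bits 11 -> E


Decoded message: CBCCBCE


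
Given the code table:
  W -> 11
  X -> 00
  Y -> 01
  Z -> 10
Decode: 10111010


Decoding:
10 -> Z
11 -> W
10 -> Z
10 -> Z


Result: ZWZZ


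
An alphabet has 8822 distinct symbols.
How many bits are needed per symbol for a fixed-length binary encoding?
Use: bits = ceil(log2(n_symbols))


log2(8822) = 13.1069
Bracket: 2^13 = 8192 < 8822 <= 2^14 = 16384
So ceil(log2(8822)) = 14

bits = ceil(log2(8822)) = ceil(13.1069) = 14 bits


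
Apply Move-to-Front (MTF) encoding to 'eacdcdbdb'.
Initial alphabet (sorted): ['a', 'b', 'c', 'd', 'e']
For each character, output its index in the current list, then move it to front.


MTF encoding:
'e': index 4 in ['a', 'b', 'c', 'd', 'e'] -> ['e', 'a', 'b', 'c', 'd']
'a': index 1 in ['e', 'a', 'b', 'c', 'd'] -> ['a', 'e', 'b', 'c', 'd']
'c': index 3 in ['a', 'e', 'b', 'c', 'd'] -> ['c', 'a', 'e', 'b', 'd']
'd': index 4 in ['c', 'a', 'e', 'b', 'd'] -> ['d', 'c', 'a', 'e', 'b']
'c': index 1 in ['d', 'c', 'a', 'e', 'b'] -> ['c', 'd', 'a', 'e', 'b']
'd': index 1 in ['c', 'd', 'a', 'e', 'b'] -> ['d', 'c', 'a', 'e', 'b']
'b': index 4 in ['d', 'c', 'a', 'e', 'b'] -> ['b', 'd', 'c', 'a', 'e']
'd': index 1 in ['b', 'd', 'c', 'a', 'e'] -> ['d', 'b', 'c', 'a', 'e']
'b': index 1 in ['d', 'b', 'c', 'a', 'e'] -> ['b', 'd', 'c', 'a', 'e']


Output: [4, 1, 3, 4, 1, 1, 4, 1, 1]


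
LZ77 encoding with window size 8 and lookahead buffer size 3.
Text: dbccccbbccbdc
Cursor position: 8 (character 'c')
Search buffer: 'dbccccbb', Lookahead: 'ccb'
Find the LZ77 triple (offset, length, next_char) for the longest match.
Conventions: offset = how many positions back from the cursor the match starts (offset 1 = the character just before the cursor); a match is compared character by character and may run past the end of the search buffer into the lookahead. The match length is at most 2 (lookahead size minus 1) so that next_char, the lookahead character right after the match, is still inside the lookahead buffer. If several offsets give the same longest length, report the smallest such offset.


Try each offset into the search buffer:
  offset=1 (pos 7, char 'b'): match length 0
  offset=2 (pos 6, char 'b'): match length 0
  offset=3 (pos 5, char 'c'): match length 1
  offset=4 (pos 4, char 'c'): match length 2
  offset=5 (pos 3, char 'c'): match length 2
  offset=6 (pos 2, char 'c'): match length 2
  offset=7 (pos 1, char 'b'): match length 0
  offset=8 (pos 0, char 'd'): match length 0
Longest match has length 2, found at offsets 4, 5, 6; take the smallest, offset 4.
next_char = character at position 8 + 2 = 10 -> 'b'

Best match: offset=4, length=2 (matching 'cc' starting at position 4)
LZ77 triple: (4, 2, 'b')


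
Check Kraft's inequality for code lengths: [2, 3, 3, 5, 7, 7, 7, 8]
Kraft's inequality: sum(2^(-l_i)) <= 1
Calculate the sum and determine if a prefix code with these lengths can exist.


Sum = 2^(-2) + 2^(-3) + 2^(-3) + 2^(-5) + 2^(-7) + 2^(-7) + 2^(-7) + 2^(-8)
    = 0.25 + 0.125 + 0.125 + 0.03125 + 0.0078125 + 0.0078125 + 0.0078125 + 0.00390625
    = 143/256 = 0.55859375
Since 0.55859375 <= 1, Kraft's inequality IS satisfied.
A prefix code with these lengths CAN exist.

Kraft sum = 0.55859375. Satisfied.


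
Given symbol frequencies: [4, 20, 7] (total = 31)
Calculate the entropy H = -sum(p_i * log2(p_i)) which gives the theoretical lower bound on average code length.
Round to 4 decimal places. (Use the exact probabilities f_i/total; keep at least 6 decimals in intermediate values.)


Per-symbol terms -p_i * log2(p_i) with p_i = f_i/31:
  p = 4/31 = 0.129032: log2(p) = -2.954196, -p*log2(p) = 0.381187
  p = 20/31 = 0.645161: log2(p) = -0.632268, -p*log2(p) = 0.407915
  p = 7/31 = 0.225806: log2(p) = -2.146841, -p*log2(p) = 0.484771
H = 0.381187 + 0.407915 + 0.484771 = 1.273873

H = 1.2739 bits/symbol


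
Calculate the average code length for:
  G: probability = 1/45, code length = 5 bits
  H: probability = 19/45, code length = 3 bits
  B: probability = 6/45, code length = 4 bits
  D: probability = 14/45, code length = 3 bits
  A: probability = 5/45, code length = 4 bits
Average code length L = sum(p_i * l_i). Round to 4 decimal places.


Weighted contributions p_i * l_i:
  G: (1/45) * 5 = 5/45
  H: (19/45) * 3 = 57/45
  B: (6/45) * 4 = 24/45
  D: (14/45) * 3 = 42/45
  A: (5/45) * 4 = 20/45
Sum = (5 + 57 + 24 + 42 + 20)/45 = 148/45

L = 148/45 = 3.2889 bits/symbol


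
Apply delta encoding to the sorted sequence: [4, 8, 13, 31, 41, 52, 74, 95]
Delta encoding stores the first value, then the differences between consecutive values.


First value: 4
Deltas:
  8 - 4 = 4
  13 - 8 = 5
  31 - 13 = 18
  41 - 31 = 10
  52 - 41 = 11
  74 - 52 = 22
  95 - 74 = 21


Delta encoded: [4, 4, 5, 18, 10, 11, 22, 21]


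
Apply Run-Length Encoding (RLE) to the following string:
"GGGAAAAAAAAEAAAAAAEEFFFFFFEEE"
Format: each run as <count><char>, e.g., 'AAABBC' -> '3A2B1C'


Scanning runs left to right:
  i=0: run of 'G' x 3 -> '3G'
  i=3: run of 'A' x 8 -> '8A'
  i=11: run of 'E' x 1 -> '1E'
  i=12: run of 'A' x 6 -> '6A'
  i=18: run of 'E' x 2 -> '2E'
  i=20: run of 'F' x 6 -> '6F'
  i=26: run of 'E' x 3 -> '3E'

RLE = 3G8A1E6A2E6F3E


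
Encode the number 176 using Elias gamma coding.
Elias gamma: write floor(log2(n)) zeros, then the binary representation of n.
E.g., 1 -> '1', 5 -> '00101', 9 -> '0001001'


num_bits = floor(log2(176)) + 1 = 8
leading_zeros = num_bits - 1 = 7
binary(176) = 10110000

Elias gamma(176) = '0000000' + '10110000' = 000000010110000 (15 bits)


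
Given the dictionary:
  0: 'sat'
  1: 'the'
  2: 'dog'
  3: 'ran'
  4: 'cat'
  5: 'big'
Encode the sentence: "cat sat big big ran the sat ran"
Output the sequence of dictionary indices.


Look up each word in the dictionary:
  'cat' -> 4
  'sat' -> 0
  'big' -> 5
  'big' -> 5
  'ran' -> 3
  'the' -> 1
  'sat' -> 0
  'ran' -> 3

Encoded: [4, 0, 5, 5, 3, 1, 0, 3]


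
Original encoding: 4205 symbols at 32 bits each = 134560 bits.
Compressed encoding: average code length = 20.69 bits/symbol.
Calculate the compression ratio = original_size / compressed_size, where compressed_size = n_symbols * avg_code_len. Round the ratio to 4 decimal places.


original_size = n_symbols * orig_bits = 4205 * 32 = 134560 bits
compressed_size = n_symbols * avg_code_len = 4205 * 20.69 = 87001.45 bits
ratio = original_size / compressed_size = 134560 / 87001.45 = 1.5466

Compression ratio = 1.5466


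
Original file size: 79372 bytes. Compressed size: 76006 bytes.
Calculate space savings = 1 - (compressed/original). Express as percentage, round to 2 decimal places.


ratio = compressed/original = 76006/79372 = 0.957592
savings = 1 - ratio = 1 - 0.957592 = 0.042408
as a percentage: 0.042408 * 100 = 4.24%

Space savings = 1 - 76006/79372 = 4.24%


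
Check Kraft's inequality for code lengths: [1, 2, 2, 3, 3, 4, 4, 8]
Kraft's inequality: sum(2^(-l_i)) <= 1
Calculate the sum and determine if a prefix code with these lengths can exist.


Sum = 2^(-1) + 2^(-2) + 2^(-2) + 2^(-3) + 2^(-3) + 2^(-4) + 2^(-4) + 2^(-8)
    = 0.5 + 0.25 + 0.25 + 0.125 + 0.125 + 0.0625 + 0.0625 + 0.00390625
    = 353/256 = 1.37890625
Since 1.37890625 > 1, Kraft's inequality is NOT satisfied.
A prefix code with these lengths CANNOT exist.

Kraft sum = 1.37890625. Not satisfied.


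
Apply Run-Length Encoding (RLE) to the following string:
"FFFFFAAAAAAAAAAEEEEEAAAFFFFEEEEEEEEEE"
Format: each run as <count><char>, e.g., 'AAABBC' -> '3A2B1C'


Scanning runs left to right:
  i=0: run of 'F' x 5 -> '5F'
  i=5: run of 'A' x 10 -> '10A'
  i=15: run of 'E' x 5 -> '5E'
  i=20: run of 'A' x 3 -> '3A'
  i=23: run of 'F' x 4 -> '4F'
  i=27: run of 'E' x 10 -> '10E'

RLE = 5F10A5E3A4F10E


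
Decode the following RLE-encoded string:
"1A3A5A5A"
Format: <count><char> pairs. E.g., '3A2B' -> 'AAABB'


Expanding each <count><char> pair:
  1A -> 'A'
  3A -> 'AAA'
  5A -> 'AAAAA'
  5A -> 'AAAAA'

Decoded = AAAAAAAAAAAAAA


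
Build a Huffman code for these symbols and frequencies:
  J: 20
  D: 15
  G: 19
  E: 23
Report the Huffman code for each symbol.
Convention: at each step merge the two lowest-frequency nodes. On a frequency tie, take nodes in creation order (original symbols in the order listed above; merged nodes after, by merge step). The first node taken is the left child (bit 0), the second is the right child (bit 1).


Huffman tree construction:
Step 1: Merge D(15) + G(19) = 34
Step 2: Merge J(20) + E(23) = 43
Step 3: Merge (D+G)(34) + (J+E)(43) = 77
Read each symbol's code off the tree from the root (left child = 0, right child = 1).

Codes:
  J: 10 (length 2)
  D: 00 (length 2)
  G: 01 (length 2)
  E: 11 (length 2)
Average code length: 154/77 = 2.0000 bits/symbol


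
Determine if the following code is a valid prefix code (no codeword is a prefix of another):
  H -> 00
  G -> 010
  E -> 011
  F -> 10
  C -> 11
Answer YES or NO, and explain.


Checking each pair (does one codeword prefix another?):
  H='00' vs G='010': no prefix
  H='00' vs E='011': no prefix
  H='00' vs F='10': no prefix
  H='00' vs C='11': no prefix
  G='010' vs H='00': no prefix
  G='010' vs E='011': no prefix
  G='010' vs F='10': no prefix
  G='010' vs C='11': no prefix
  E='011' vs H='00': no prefix
  E='011' vs G='010': no prefix
  E='011' vs F='10': no prefix
  E='011' vs C='11': no prefix
  F='10' vs H='00': no prefix
  F='10' vs G='010': no prefix
  F='10' vs E='011': no prefix
  F='10' vs C='11': no prefix
  C='11' vs H='00': no prefix
  C='11' vs G='010': no prefix
  C='11' vs E='011': no prefix
  C='11' vs F='10': no prefix
No violation found over all pairs.

YES -- this is a valid prefix code. No codeword is a prefix of any other codeword.


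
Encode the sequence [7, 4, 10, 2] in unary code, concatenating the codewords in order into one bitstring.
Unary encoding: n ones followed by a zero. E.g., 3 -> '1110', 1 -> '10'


Encode each number as n ones followed by a terminating 0:
  7 -> 11111110 (8 bits)
  4 -> 11110 (5 bits)
  10 -> 11111111110 (11 bits)
  2 -> 110 (3 bits)
Total length = 8 + 5 + 11 + 3 = 27 bits.

Unary([7, 4, 10, 2]) = 111111101111011111111110110 (27 bits)


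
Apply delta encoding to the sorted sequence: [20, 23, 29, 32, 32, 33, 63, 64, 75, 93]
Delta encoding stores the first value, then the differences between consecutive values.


First value: 20
Deltas:
  23 - 20 = 3
  29 - 23 = 6
  32 - 29 = 3
  32 - 32 = 0
  33 - 32 = 1
  63 - 33 = 30
  64 - 63 = 1
  75 - 64 = 11
  93 - 75 = 18


Delta encoded: [20, 3, 6, 3, 0, 1, 30, 1, 11, 18]


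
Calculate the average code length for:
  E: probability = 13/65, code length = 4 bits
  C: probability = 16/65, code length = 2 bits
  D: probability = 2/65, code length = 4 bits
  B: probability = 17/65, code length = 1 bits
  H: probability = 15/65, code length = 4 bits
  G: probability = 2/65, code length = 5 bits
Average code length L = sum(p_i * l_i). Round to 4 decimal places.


Weighted contributions p_i * l_i:
  E: (13/65) * 4 = 52/65
  C: (16/65) * 2 = 32/65
  D: (2/65) * 4 = 8/65
  B: (17/65) * 1 = 17/65
  H: (15/65) * 4 = 60/65
  G: (2/65) * 5 = 10/65
Sum = (52 + 32 + 8 + 17 + 60 + 10)/65 = 179/65

L = 179/65 = 2.7538 bits/symbol


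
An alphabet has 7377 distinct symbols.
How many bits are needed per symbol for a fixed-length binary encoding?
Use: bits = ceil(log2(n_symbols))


log2(7377) = 12.8488
Bracket: 2^12 = 4096 < 7377 <= 2^13 = 8192
So ceil(log2(7377)) = 13

bits = ceil(log2(7377)) = ceil(12.8488) = 13 bits


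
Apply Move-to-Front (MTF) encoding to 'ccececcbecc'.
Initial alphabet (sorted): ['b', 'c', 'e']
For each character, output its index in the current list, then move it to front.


MTF encoding:
'c': index 1 in ['b', 'c', 'e'] -> ['c', 'b', 'e']
'c': index 0 in ['c', 'b', 'e'] -> ['c', 'b', 'e']
'e': index 2 in ['c', 'b', 'e'] -> ['e', 'c', 'b']
'c': index 1 in ['e', 'c', 'b'] -> ['c', 'e', 'b']
'e': index 1 in ['c', 'e', 'b'] -> ['e', 'c', 'b']
'c': index 1 in ['e', 'c', 'b'] -> ['c', 'e', 'b']
'c': index 0 in ['c', 'e', 'b'] -> ['c', 'e', 'b']
'b': index 2 in ['c', 'e', 'b'] -> ['b', 'c', 'e']
'e': index 2 in ['b', 'c', 'e'] -> ['e', 'b', 'c']
'c': index 2 in ['e', 'b', 'c'] -> ['c', 'e', 'b']
'c': index 0 in ['c', 'e', 'b'] -> ['c', 'e', 'b']


Output: [1, 0, 2, 1, 1, 1, 0, 2, 2, 2, 0]


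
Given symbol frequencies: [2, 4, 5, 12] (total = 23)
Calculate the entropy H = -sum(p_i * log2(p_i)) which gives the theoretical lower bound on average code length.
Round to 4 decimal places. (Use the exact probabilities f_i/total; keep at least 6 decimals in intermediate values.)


Per-symbol terms -p_i * log2(p_i) with p_i = f_i/23:
  p = 2/23 = 0.086957: log2(p) = -3.523562, -p*log2(p) = 0.306397
  p = 4/23 = 0.173913: log2(p) = -2.523562, -p*log2(p) = 0.438880
  p = 5/23 = 0.217391: log2(p) = -2.201634, -p*log2(p) = 0.478616
  p = 12/23 = 0.521739: log2(p) = -0.938599, -p*log2(p) = 0.489704
H = 0.306397 + 0.438880 + 0.478616 + 0.489704 = 1.713597

H = 1.7136 bits/symbol


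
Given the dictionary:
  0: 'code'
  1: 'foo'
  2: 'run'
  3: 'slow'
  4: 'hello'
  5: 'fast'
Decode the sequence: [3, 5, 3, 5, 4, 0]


Look up each index in the dictionary:
  3 -> 'slow'
  5 -> 'fast'
  3 -> 'slow'
  5 -> 'fast'
  4 -> 'hello'
  0 -> 'code'

Decoded: "slow fast slow fast hello code"


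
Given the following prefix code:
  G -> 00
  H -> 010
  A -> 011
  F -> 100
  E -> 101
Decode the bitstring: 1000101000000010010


Decoding step by step:
Bits 100 -> F
Bits 010 -> H
Bits 100 -> F
Bits 00 -> G
Bits 00 -> G
Bits 010 -> H
Bits 010 -> H


Decoded message: FHFGGHH


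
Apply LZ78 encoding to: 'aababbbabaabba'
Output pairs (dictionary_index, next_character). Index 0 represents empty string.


LZ78 encoding steps:
Dictionary: {0: ''}
Step 1: w='' (idx 0), next='a' -> output (0, 'a'), add 'a' as idx 1
Step 2: w='a' (idx 1), next='b' -> output (1, 'b'), add 'ab' as idx 2
Step 3: w='ab' (idx 2), next='b' -> output (2, 'b'), add 'abb' as idx 3
Step 4: w='' (idx 0), next='b' -> output (0, 'b'), add 'b' as idx 4
Step 5: w='ab' (idx 2), next='a' -> output (2, 'a'), add 'aba' as idx 5
Step 6: w='abb' (idx 3), next='a' -> output (3, 'a'), add 'abba' as idx 6


Encoded: [(0, 'a'), (1, 'b'), (2, 'b'), (0, 'b'), (2, 'a'), (3, 'a')]


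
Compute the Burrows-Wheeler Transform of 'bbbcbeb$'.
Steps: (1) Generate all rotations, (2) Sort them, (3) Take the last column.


Rotations (sorted):
  0: $bbbcbeb -> last char: b
  1: b$bbbcbe -> last char: e
  2: bbbcbeb$ -> last char: $
  3: bbcbeb$b -> last char: b
  4: bcbeb$bb -> last char: b
  5: beb$bbbc -> last char: c
  6: cbeb$bbb -> last char: b
  7: eb$bbbcb -> last char: b


BWT = be$bbcbb


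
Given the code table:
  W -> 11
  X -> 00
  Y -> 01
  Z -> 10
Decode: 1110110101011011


Decoding:
11 -> W
10 -> Z
11 -> W
01 -> Y
01 -> Y
01 -> Y
10 -> Z
11 -> W


Result: WZWYYYZW


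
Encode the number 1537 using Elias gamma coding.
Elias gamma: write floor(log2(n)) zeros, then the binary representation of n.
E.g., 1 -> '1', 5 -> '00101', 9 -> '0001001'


num_bits = floor(log2(1537)) + 1 = 11
leading_zeros = num_bits - 1 = 10
binary(1537) = 11000000001

Elias gamma(1537) = '0000000000' + '11000000001' = 000000000011000000001 (21 bits)


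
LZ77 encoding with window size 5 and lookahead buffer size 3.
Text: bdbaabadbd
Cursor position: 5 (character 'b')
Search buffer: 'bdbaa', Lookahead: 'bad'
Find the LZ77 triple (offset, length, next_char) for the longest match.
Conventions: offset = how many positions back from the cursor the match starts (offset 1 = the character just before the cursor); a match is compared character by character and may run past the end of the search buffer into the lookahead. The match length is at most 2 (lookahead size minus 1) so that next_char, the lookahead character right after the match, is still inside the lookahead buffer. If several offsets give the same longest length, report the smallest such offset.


Try each offset into the search buffer:
  offset=1 (pos 4, char 'a'): match length 0
  offset=2 (pos 3, char 'a'): match length 0
  offset=3 (pos 2, char 'b'): match length 2
  offset=4 (pos 1, char 'd'): match length 0
  offset=5 (pos 0, char 'b'): match length 1
Longest match has length 2 at offset 3.
next_char = character at position 5 + 2 = 7 -> 'd'

Best match: offset=3, length=2 (matching 'ba' starting at position 2)
LZ77 triple: (3, 2, 'd')
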